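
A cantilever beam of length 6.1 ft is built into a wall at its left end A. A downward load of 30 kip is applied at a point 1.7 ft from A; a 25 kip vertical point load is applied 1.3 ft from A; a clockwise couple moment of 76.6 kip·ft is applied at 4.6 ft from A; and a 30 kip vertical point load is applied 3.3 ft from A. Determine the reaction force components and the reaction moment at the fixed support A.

A_x = 0, A_y = 85.00 kip, M_A = 259.1 kip·ft

ΣF_x = 0: A_x = 0.
ΣF_y = 0: A_y − 30 − 25 − 30 = 0 → A_y = 85.00 kip.
ΣM about A: M_A − 30·1.7 − 25·1.3 − 76.6 − 30·3.3 = 0 → M_A = 259.1 kip·ft.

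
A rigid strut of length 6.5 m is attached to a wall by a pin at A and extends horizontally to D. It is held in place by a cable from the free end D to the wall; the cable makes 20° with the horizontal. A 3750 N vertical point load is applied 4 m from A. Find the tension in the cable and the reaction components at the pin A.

ΣM about A: T·sin20°·6.5 − 3750·4 = 0 → T = 15000/(6.5·0.34202) = 6747.24 ≈ 6747 N.
ΣF_x = 0: A_x − T·cos20° = 0 → A_x = 6747.24 × 0.939693 = 6340 N.
ΣF_y = 0: A_y + T·sin20° − 3750 = 0 → A_y = 3750 − 6747.24 × 0.34202 = 1442 N.

T = 6747 N, A_x = 6340 N, A_y = 1442 N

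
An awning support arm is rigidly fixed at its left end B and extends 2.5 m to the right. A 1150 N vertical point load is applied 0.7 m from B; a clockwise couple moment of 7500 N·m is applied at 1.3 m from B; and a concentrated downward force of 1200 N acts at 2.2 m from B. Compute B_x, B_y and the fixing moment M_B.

B_x = 0, B_y = 2350 N, M_B = 10940 N·m

ΣF_x = 0: B_x = 0.
ΣF_y = 0: B_y − 1150 − 1200 = 0 → B_y = 2350 N.
ΣM about B: M_B − 1150·0.7 − 7500 − 1200·2.2 = 0 → M_B = 10940 N·m.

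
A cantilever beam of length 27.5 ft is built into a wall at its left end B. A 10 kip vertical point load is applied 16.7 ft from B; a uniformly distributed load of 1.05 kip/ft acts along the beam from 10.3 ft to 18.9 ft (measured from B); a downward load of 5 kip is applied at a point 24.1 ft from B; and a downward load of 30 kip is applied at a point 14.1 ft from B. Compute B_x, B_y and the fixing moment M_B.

B_x = 0, B_y = 54.03 kip, M_B = 842.3 kip·ft

Resultant of the distributed load: 1.05 × 8.6 = 9.03 kip at 14.6 ft from B.
ΣF_x = 0: B_x = 0.
ΣF_y = 0: B_y − 10 − 1.05·8.6 − 5 − 30 = 0 → B_y = 54.03 kip.
ΣM about B: M_B − 10·16.7 − (1.05·8.6)·14.6 − 5·24.1 − 30·14.1 = 0 → M_B = 842.3 kip·ft.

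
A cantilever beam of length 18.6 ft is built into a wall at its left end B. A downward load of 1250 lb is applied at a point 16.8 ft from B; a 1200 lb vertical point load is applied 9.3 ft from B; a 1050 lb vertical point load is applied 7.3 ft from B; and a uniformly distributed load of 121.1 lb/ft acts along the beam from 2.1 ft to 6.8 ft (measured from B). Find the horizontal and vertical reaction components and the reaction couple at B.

Resultant of the distributed load: 121.1 × 4.7 = 569.17 lb at 4.45 ft from B.
ΣF_x = 0: B_x = 0.
ΣF_y = 0: B_y − 1250 − 1200 − 1050 − 121.1·4.7 = 0 → B_y = 4069 lb.
ΣM about B: M_B − 1250·16.8 − 1200·9.3 − 1050·7.3 − (121.1·4.7)·4.45 = 0 → M_B = 42360 lb·ft.

B_x = 0, B_y = 4069 lb, M_B = 42360 lb·ft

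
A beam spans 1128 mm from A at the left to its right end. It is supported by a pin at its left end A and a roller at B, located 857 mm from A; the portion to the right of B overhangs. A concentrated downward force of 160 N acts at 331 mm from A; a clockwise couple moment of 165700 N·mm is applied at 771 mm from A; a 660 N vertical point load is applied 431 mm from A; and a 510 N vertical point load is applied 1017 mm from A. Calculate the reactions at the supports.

Moments about A: B_y·857 − 160·331 − 165700 − 660·431 − 510·1017 = 0 → B_y = 1021790/857 = 1192.29 ≈ 1192 N.
ΣF_y = 0: A_y + 1192.29 − 160 − 660 − 510 = 0 → A_y = 137.7 N.
ΣF_x = 0: no horizontal applied forces, so A_x = 0.

A_x = 0, A_y = 137.7 N, B_y = 1192 N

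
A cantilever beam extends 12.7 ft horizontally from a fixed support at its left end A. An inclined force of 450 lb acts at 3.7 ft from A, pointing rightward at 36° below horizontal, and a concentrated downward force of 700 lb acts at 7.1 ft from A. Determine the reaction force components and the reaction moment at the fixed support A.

ΣF_x = 0: A_x + 450·cos36° = 0 → A_x = -364.1 lb.
ΣF_y = 0: A_y − 450·sin36° − 700 = 0 → A_y = 964.5 lb.
ΣM about A: M_A − 450·sin36°·3.7 − 700·7.1 = 0 → M_A = 5949 lb·ft.

A_x = -364.1 lb, A_y = 964.5 lb, M_A = 5949 lb·ft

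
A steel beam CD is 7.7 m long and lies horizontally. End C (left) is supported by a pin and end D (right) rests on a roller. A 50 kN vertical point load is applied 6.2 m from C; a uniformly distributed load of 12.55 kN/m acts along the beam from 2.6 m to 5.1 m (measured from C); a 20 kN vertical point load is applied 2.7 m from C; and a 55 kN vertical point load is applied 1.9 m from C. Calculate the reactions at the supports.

C_x = 0, C_y = 79.84 kN, D_y = 76.53 kN

Resultant of the distributed load: 12.55 × 2.5 = 31.375 kN at 3.85 m from C.
ΣM about C: D_y·7.7 − 50·6.2 − (12.55·2.5)·3.85 − 20·2.7 − 55·1.9 = 0 → D_y = 589.29375/7.7 = 76.5317 ≈ 76.53 kN.
ΣF_y = 0: C_y + 76.5317 − 50 − 12.55·2.5 − 20 − 55 = 0 → C_y = 79.84 kN.
ΣF_x = 0: no horizontal applied forces, so C_x = 0.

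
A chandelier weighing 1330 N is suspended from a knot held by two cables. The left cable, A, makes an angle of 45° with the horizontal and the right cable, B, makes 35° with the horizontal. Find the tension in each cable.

T_A = 1106 N, T_B = 955.0 N

ΣF_x = 0: −T_A·cos45° + T_B·cos35° = 0 → T_B = 0.863218·T_A.
ΣF_y = 0: T_A·sin45° + T_B·sin35° = 1330.
Substitute: T_A·(0.707107 + 0.863218·0.573576) = 1330 → T_A = 1106.28 ≈ 1106 N.
Then T_B = 0.863218 × 1106.28 = 955.0 N.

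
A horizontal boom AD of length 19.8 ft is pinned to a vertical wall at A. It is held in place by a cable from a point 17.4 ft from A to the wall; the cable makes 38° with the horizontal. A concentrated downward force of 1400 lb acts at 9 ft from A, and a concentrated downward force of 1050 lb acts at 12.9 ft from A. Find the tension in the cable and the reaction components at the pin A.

ΣM about A: T·sin38°·17.4 − 1400·9 − 1050·12.9 = 0 → T = 26145/(17.4·0.615661) = 2440.61 ≈ 2441 lb.
ΣF_x = 0: A_x − T·cos38° = 0 → A_x = 2440.61 × 0.788011 = 1923 lb.
ΣF_y = 0: A_y + T·sin38° − 1400 − 1050 = 0 → A_y = 2450 − 2440.61 × 0.615661 = 947.4 lb.

T = 2441 lb, A_x = 1923 lb, A_y = 947.4 lb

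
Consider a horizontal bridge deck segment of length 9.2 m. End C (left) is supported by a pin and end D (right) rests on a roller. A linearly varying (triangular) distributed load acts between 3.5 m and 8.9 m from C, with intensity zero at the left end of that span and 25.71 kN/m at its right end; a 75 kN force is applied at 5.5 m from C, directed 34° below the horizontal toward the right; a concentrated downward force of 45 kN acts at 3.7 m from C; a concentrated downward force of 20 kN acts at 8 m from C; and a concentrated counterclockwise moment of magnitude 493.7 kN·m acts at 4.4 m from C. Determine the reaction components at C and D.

Resultant of the triangular load: ½ × 25.71 × 5.4 = 69.417 kN, acting at 7.1 m from C (one-third of the span from the peak).
ΣM about C: D_y·9.2 − (½·25.71·5.4)·7.1 − 75·sin34°·5.5 − 45·3.7 − 20·8 + 493.7 = 0 → D_y = 556.328/9.2 = 60.4704 ≈ 60.47 kN.
ΣF_y = 0: C_y + 60.4704 − ½·25.71·5.4 − 75·sin34° − 45 − 20 = 0 → C_y = 115.9 kN.
ΣF_x = 0: C_x + 75·cos34° = 0 → C_x = -62.18 kN.

C_x = -62.18 kN, C_y = 115.9 kN, D_y = 60.47 kN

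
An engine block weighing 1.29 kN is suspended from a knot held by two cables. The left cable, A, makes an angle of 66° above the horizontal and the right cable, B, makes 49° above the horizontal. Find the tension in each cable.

T_A = 0.9338 kN, T_B = 0.5789 kN

ΣF_x = 0: −T_A·cos66° + T_B·cos49° = 0 → T_B = 0.61997·T_A.
ΣF_y = 0: T_A·sin66° + T_B·sin49° = 1.29.
Substitute: T_A·(0.913545 + 0.61997·0.75471) = 1.29 → T_A = 0.933806 ≈ 0.9338 kN.
Then T_B = 0.61997 × 0.933806 = 0.5789 kN.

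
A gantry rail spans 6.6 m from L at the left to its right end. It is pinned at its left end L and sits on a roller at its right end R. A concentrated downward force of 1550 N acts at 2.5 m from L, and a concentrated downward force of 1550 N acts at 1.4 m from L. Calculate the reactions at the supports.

L_x = 0, L_y = 2184 N, R_y = 915.9 N

ΣM about L: R_y·6.6 − 1550·2.5 − 1550·1.4 = 0 → R_y = 6045/6.6 = 915.909 ≈ 915.9 N.
ΣF_y = 0: L_y + 915.909 − 1550 − 1550 = 0 → L_y = 2184 N.
ΣF_x = 0: no horizontal applied forces, so L_x = 0.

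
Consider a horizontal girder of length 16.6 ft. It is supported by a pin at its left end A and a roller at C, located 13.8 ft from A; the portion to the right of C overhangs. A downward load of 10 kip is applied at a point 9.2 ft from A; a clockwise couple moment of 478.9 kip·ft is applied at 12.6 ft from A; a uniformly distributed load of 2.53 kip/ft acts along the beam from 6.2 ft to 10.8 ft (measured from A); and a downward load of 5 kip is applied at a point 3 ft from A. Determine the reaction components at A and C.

Resultant of the distributed load: 2.53 × 4.6 = 11.638 kip at 8.5 ft from A.
Moments about A: C_y·13.8 − 10·9.2 − 478.9 − (2.53·4.6)·8.5 − 5·3 = 0 → C_y = 684.823/13.8 = 49.6249 ≈ 49.62 kip.
ΣF_y = 0: A_y + 49.6249 − 10 − 2.53·4.6 − 5 = 0 → A_y = -22.99 kip.
ΣF_x = 0: no horizontal applied forces, so A_x = 0.

A_x = 0, A_y = -22.99 kip, C_y = 49.62 kip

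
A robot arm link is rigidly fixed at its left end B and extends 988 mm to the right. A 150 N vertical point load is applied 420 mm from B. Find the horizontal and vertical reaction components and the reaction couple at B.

B_x = 0, B_y = 150.0 N, M_B = 63000 N·mm

ΣF_x = 0: B_x = 0.
ΣF_y = 0: B_y − 150 = 0 → B_y = 150.0 N.
ΣM about B: M_B − 150·420 = 0 → M_B = 63000 N·mm.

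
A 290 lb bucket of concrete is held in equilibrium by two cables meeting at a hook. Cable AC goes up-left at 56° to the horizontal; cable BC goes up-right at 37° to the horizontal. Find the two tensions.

T_AC = 231.9 lb, T_BC = 162.4 lb

ΣF_x = 0: −T_AC·cos56° + T_BC·cos37° = 0 → T_BC = 0.700185·T_AC.
ΣF_y = 0: T_AC·sin56° + T_BC·sin37° = 290.
Substitute: T_AC·(0.829038 + 0.700185·0.601815) = 290 → T_AC = 231.922 ≈ 231.9 lb.
Then T_BC = 0.700185 × 231.922 = 162.4 lb.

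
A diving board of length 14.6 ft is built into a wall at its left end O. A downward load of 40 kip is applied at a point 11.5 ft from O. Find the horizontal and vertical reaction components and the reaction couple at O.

ΣF_x = 0: O_x = 0.
ΣF_y = 0: O_y − 40 = 0 → O_y = 40.00 kip.
ΣM about O: M_O − 40·11.5 = 0 → M_O = 460.0 kip·ft.

O_x = 0, O_y = 40.00 kip, M_O = 460.0 kip·ft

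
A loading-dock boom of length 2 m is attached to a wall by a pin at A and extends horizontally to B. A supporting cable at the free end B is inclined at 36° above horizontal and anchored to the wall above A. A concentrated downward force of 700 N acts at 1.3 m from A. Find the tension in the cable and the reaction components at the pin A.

ΣM about A: T·sin36°·2 − 700·1.3 = 0 → T = 910/(2·0.587785) = 774.093 ≈ 774.1 N.
ΣF_x = 0: A_x − T·cos36° = 0 → A_x = 774.093 × 0.809017 = 626.3 N.
ΣF_y = 0: A_y + T·sin36° − 700 = 0 → A_y = 700 − 774.093 × 0.587785 = 245.0 N.

T = 774.1 N, A_x = 626.3 N, A_y = 245.0 N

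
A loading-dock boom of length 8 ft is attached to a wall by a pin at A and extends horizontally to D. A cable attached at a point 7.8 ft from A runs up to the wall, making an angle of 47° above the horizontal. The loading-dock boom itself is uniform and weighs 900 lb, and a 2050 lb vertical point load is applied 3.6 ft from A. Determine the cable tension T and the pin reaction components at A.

T = 1925 lb, A_x = 1313 lb, A_y = 1542 lb

ΣM about A: T·sin47°·7.8 − 900·4 − 2050·3.6 = 0 → T = 10980/(7.8·0.731354) = 1924.78 ≈ 1925 lb.
ΣF_x = 0: A_x − T·cos47° = 0 → A_x = 1924.78 × 0.681998 = 1313 lb.
ΣF_y = 0: A_y + T·sin47° − 900 − 2050 = 0 → A_y = 2950 − 1924.78 × 0.731354 = 1542 lb.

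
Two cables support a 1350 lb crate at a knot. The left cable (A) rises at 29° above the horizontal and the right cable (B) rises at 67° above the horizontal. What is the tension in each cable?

T_A = 530.4 lb, T_B = 1187 lb

ΣF_x = 0: −T_A·cos29° + T_B·cos67° = 0 → T_B = 2.23842·T_A.
ΣF_y = 0: T_A·sin29° + T_B·sin67° = 1350.
Substitute: T_A·(0.48481 + 2.23842·0.920505) = 1350 → T_A = 530.392 ≈ 530.4 lb.
Then T_B = 2.23842 × 530.392 = 1187 lb.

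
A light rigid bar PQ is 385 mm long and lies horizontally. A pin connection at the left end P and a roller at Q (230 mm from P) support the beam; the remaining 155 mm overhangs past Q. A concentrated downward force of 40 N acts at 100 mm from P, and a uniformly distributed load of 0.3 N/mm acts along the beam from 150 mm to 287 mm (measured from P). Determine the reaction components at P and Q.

P_x = 0, P_y = 24.66 N, Q_y = 56.44 N

Resultant of the distributed load: 0.3 × 137 = 41.1 N at 218.5 mm from P.
Taking moments about P: Q_y·230 − 40·100 − (0.3·137)·218.5 = 0 → Q_y = 12980.35/230 = 56.4363 ≈ 56.44 N.
ΣF_y = 0: P_y + 56.4363 − 40 − 0.3·137 = 0 → P_y = 24.66 N.
ΣF_x = 0: no horizontal applied forces, so P_x = 0.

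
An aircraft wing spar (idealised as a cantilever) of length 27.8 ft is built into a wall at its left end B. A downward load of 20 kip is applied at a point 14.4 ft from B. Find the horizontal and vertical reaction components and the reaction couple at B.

B_x = 0, B_y = 20.00 kip, M_B = 288.0 kip·ft

ΣF_x = 0: B_x = 0.
ΣF_y = 0: B_y − 20 = 0 → B_y = 20.00 kip.
ΣM about B: M_B − 20·14.4 = 0 → M_B = 288.0 kip·ft.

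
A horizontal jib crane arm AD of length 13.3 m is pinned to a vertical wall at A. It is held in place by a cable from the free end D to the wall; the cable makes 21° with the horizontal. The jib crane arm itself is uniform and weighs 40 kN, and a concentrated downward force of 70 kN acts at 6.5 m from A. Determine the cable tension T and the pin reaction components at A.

T = 151.3 kN, A_x = 141.2 kN, A_y = 55.79 kN

ΣM about A: T·sin21°·13.3 − 40·6.65 − 70·6.5 = 0 → T = 721/(13.3·0.358368) = 151.271 ≈ 151.3 kN.
ΣF_x = 0: A_x − T·cos21° = 0 → A_x = 151.271 × 0.93358 = 141.2 kN.
ΣF_y = 0: A_y + T·sin21° − 40 − 70 = 0 → A_y = 110 − 151.271 × 0.358368 = 55.79 kN.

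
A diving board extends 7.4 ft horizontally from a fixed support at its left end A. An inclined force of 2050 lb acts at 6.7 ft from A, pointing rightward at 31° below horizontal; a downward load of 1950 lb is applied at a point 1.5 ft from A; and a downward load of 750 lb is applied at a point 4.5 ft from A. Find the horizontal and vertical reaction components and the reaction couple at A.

ΣF_x = 0: A_x + 2050·cos31° = 0 → A_x = -1757 lb.
ΣF_y = 0: A_y − 2050·sin31° − 1950 − 750 = 0 → A_y = 3756 lb.
ΣM about A: M_A − 2050·sin31°·6.7 − 1950·1.5 − 750·4.5 = 0 → M_A = 13370 lb·ft.

A_x = -1757 lb, A_y = 3756 lb, M_A = 13370 lb·ft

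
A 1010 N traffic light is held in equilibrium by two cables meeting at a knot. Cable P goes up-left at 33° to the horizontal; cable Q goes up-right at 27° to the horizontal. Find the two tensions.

ΣF_x = 0: −T_P·cos33° + T_Q·cos27° = 0 → T_Q = 0.941262·T_P.
ΣF_y = 0: T_P·sin33° + T_Q·sin27° = 1010.
Substitute: T_P·(0.544639 + 0.941262·0.45399) = 1010 → T_P = 1039.13 ≈ 1039 N.
Then T_Q = 0.941262 × 1039.13 = 978.1 N.

T_P = 1039 N, T_Q = 978.1 N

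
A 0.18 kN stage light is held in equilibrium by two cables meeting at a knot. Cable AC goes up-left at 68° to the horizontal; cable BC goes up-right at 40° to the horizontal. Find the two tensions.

ΣF_x = 0: −T_AC·cos68° + T_BC·cos40° = 0 → T_BC = 0.489014·T_AC.
ΣF_y = 0: T_AC·sin68° + T_BC·sin40° = 0.18.
Substitute: T_AC·(0.927184 + 0.489014·0.642788) = 0.18 → T_AC = 0.144984 ≈ 0.1450 kN.
Then T_BC = 0.489014 × 0.144984 = 0.07090 kN.

T_AC = 0.1450 kN, T_BC = 0.07090 kN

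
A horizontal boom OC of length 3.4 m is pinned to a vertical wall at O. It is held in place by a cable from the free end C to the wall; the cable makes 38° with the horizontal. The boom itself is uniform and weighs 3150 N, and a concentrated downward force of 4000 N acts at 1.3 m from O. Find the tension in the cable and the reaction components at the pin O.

ΣM about O: T·sin38°·3.4 − 3150·1.7 − 4000·1.3 = 0 → T = 10555/(3.4·0.615661) = 5042.4 ≈ 5042 N.
ΣF_x = 0: O_x − T·cos38° = 0 → O_x = 5042.4 × 0.788011 = 3973 N.
ΣF_y = 0: O_y + T·sin38° − 3150 − 4000 = 0 → O_y = 7150 − 5042.4 × 0.615661 = 4046 N.

T = 5042 N, O_x = 3973 N, O_y = 4046 N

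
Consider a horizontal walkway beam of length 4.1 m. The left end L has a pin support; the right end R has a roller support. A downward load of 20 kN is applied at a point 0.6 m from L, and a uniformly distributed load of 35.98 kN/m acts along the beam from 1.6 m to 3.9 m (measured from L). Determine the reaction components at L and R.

L_x = 0, L_y = 44.32 kN, R_y = 58.43 kN

Resultant of the distributed load: 35.98 × 2.3 = 82.754 kN at 2.75 m from L.
ΣM about L: R_y·4.1 − 20·0.6 − (35.98·2.3)·2.75 = 0 → R_y = 239.5735/4.1 = 58.4326 ≈ 58.43 kN.
ΣF_y = 0: L_y + 58.4326 − 20 − 35.98·2.3 = 0 → L_y = 44.32 kN.
ΣF_x = 0: no horizontal applied forces, so L_x = 0.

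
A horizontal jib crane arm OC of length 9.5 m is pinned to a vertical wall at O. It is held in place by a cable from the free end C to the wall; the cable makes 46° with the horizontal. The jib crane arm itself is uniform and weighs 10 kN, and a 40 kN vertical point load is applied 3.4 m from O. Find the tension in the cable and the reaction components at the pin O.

T = 26.85 kN, O_x = 18.65 kN, O_y = 30.68 kN

ΣM about O: T·sin46°·9.5 − 10·4.75 − 40·3.4 = 0 → T = 183.5/(9.5·0.71934) = 26.8521 ≈ 26.85 kN.
ΣF_x = 0: O_x − T·cos46° = 0 → O_x = 26.8521 × 0.694658 = 18.65 kN.
ΣF_y = 0: O_y + T·sin46° − 10 − 40 = 0 → O_y = 50 − 26.8521 × 0.71934 = 30.68 kN.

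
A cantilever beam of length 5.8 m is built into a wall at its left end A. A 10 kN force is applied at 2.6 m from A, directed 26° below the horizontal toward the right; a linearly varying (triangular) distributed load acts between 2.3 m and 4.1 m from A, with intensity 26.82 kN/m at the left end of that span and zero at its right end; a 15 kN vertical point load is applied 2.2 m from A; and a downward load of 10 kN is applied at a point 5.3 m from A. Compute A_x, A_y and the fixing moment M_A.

Resultant of the triangular load: ½ × 26.82 × 1.8 = 24.138 kN, acting at 2.9 m from A (one-third of the span from the peak).
ΣF_x = 0: A_x + 10·cos26° = 0 → A_x = -8.988 kN.
ΣF_y = 0: A_y − 10·sin26° − ½·26.82·1.8 − 15 − 10 = 0 → A_y = 53.52 kN.
ΣM about A: M_A − 10·sin26°·2.6 − (½·26.82·1.8)·2.9 − 15·2.2 − 10·5.3 = 0 → M_A = 167.4 kN·m.

A_x = -8.988 kN, A_y = 53.52 kN, M_A = 167.4 kN·m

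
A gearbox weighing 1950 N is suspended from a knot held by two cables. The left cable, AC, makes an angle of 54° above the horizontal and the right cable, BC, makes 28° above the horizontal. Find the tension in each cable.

T_AC = 1739 N, T_BC = 1157 N

ΣF_x = 0: −T_AC·cos54° + T_BC·cos28° = 0 → T_BC = 0.665708·T_AC.
ΣF_y = 0: T_AC·sin54° + T_BC·sin28° = 1950.
Substitute: T_AC·(0.809017 + 0.665708·0.469472) = 1950 → T_AC = 1738.67 ≈ 1739 N.
Then T_BC = 0.665708 × 1738.67 = 1157 N.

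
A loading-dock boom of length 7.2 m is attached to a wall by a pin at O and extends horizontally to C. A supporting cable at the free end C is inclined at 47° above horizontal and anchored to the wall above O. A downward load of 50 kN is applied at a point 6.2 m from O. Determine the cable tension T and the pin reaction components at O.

ΣM about O: T·sin47°·7.2 − 50·6.2 = 0 → T = 310/(7.2·0.731354) = 58.871 ≈ 58.87 kN.
ΣF_x = 0: O_x − T·cos47° = 0 → O_x = 58.871 × 0.681998 = 40.15 kN.
ΣF_y = 0: O_y + T·sin47° − 50 = 0 → O_y = 50 − 58.871 × 0.731354 = 6.944 kN.

T = 58.87 kN, O_x = 40.15 kN, O_y = 6.944 kN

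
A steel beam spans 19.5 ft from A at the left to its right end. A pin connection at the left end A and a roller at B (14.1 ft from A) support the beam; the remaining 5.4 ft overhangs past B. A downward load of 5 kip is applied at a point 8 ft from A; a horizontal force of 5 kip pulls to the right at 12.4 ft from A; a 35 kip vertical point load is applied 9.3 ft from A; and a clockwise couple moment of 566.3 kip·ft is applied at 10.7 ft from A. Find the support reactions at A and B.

A_x = -5.000 kip, A_y = -26.09 kip, B_y = 66.09 kip

ΣM about A: B_y·14.1 − 5·8 − 35·9.3 − 566.3 = 0 → B_y = 931.8/14.1 = 66.0851 ≈ 66.09 kip.
ΣF_y = 0: A_y + 66.0851 − 5 − 35 = 0 → A_y = -26.09 kip.
ΣF_x = 0: A_x + 5 = 0 → A_x = -5.000 kip.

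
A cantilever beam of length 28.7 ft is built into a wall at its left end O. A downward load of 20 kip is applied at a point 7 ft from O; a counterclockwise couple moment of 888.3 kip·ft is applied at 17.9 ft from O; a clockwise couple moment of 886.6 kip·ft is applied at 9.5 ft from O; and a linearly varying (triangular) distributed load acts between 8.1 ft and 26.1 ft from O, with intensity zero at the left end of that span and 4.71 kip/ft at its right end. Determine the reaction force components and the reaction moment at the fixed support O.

Resultant of the triangular load: ½ × 4.71 × 18 = 42.39 kip, acting at 20.1 ft from O (one-third of the span from the peak).
ΣF_x = 0: O_x = 0.
ΣF_y = 0: O_y − 20 − ½·4.71·18 = 0 → O_y = 62.39 kip.
ΣM about O: M_O − 20·7 + 888.3 − 886.6 − (½·4.71·18)·20.1 = 0 → M_O = 990.3 kip·ft.

O_x = 0, O_y = 62.39 kip, M_O = 990.3 kip·ft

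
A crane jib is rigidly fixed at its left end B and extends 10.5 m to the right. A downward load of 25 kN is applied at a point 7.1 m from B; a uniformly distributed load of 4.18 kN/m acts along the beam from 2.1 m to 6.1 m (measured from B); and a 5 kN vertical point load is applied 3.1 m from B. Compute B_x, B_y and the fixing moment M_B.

Resultant of the distributed load: 4.18 × 4 = 16.72 kN at 4.1 m from B.
ΣF_x = 0: B_x = 0.
ΣF_y = 0: B_y − 25 − 4.18·4 − 5 = 0 → B_y = 46.72 kN.
ΣM about B: M_B − 25·7.1 − (4.18·4)·4.1 − 5·3.1 = 0 → M_B = 261.6 kN·m.

B_x = 0, B_y = 46.72 kN, M_B = 261.6 kN·m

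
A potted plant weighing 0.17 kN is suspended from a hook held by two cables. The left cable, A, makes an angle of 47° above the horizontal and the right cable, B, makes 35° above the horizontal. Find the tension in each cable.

T_A = 0.1406 kN, T_B = 0.1171 kN

ΣF_x = 0: −T_A·cos47° + T_B·cos35° = 0 → T_B = 0.832566·T_A.
ΣF_y = 0: T_A·sin47° + T_B·sin35° = 0.17.
Substitute: T_A·(0.731354 + 0.832566·0.573576) = 0.17 → T_A = 0.140624 ≈ 0.1406 kN.
Then T_B = 0.832566 × 0.140624 = 0.1171 kN.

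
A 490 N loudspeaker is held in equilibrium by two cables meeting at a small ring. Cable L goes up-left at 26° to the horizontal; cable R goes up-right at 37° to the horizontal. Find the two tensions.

T_L = 439.2 N, T_R = 494.3 N

ΣF_x = 0: −T_L·cos26° + T_R·cos37° = 0 → T_R = 1.12541·T_L.
ΣF_y = 0: T_L·sin26° + T_R·sin37° = 490.
Substitute: T_L·(0.438371 + 1.12541·0.601815) = 490 → T_L = 439.202 ≈ 439.2 N.
Then T_R = 1.12541 × 439.202 = 494.3 N.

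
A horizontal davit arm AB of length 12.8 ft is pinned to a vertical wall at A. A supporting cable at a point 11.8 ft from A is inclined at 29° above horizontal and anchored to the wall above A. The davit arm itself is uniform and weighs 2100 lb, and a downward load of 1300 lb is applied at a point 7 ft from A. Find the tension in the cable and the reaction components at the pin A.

ΣM about A: T·sin29°·11.8 − 2100·6.4 − 1300·7 = 0 → T = 22540/(11.8·0.48481) = 3940.04 ≈ 3940 lb.
ΣF_x = 0: A_x − T·cos29° = 0 → A_x = 3940.04 × 0.87462 = 3446 lb.
ΣF_y = 0: A_y + T·sin29° − 2100 − 1300 = 0 → A_y = 3400 − 3940.04 × 0.48481 = 1490 lb.

T = 3940 lb, A_x = 3446 lb, A_y = 1490 lb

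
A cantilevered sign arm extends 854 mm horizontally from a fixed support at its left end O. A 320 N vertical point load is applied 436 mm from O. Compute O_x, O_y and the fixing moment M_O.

ΣF_x = 0: O_x = 0.
ΣF_y = 0: O_y − 320 = 0 → O_y = 320.0 N.
ΣM about O: M_O − 320·436 = 0 → M_O = 139500 N·mm.

O_x = 0, O_y = 320.0 N, M_O = 139500 N·mm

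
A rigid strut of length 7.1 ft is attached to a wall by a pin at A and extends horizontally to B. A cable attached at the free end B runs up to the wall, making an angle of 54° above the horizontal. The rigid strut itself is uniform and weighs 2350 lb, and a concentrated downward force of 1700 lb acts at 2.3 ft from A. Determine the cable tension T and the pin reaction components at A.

ΣM about A: T·sin54°·7.1 − 2350·3.55 − 1700·2.3 = 0 → T = 12252.5/(7.1·0.809017) = 2133.09 ≈ 2133 lb.
ΣF_x = 0: A_x − T·cos54° = 0 → A_x = 2133.09 × 0.587785 = 1254 lb.
ΣF_y = 0: A_y + T·sin54° − 2350 − 1700 = 0 → A_y = 4050 − 2133.09 × 0.809017 = 2324 lb.

T = 2133 lb, A_x = 1254 lb, A_y = 2324 lb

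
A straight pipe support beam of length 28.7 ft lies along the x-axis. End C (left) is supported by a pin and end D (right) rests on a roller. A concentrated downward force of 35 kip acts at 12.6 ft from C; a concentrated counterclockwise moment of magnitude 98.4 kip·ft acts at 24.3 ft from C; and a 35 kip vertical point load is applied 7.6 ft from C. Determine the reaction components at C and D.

C_x = 0, C_y = 48.79 kip, D_y = 21.21 kip

Moments about C: D_y·28.7 − 35·12.6 + 98.4 − 35·7.6 = 0 → D_y = 608.6/28.7 = 21.2056 ≈ 21.21 kip.
ΣF_y = 0: C_y + 21.2056 − 35 − 35 = 0 → C_y = 48.79 kip.
ΣF_x = 0: no horizontal applied forces, so C_x = 0.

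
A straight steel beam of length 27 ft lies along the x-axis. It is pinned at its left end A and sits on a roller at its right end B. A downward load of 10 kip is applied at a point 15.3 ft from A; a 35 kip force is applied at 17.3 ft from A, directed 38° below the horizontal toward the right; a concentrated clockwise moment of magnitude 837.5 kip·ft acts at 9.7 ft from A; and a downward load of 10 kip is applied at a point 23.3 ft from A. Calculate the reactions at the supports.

A_x = -27.58 kip, A_y = -17.57 kip, B_y = 59.12 kip

Taking moments about A: B_y·27 − 10·15.3 − 35·sin38°·17.3 − 837.5 − 10·23.3 = 0 → B_y = 1596.28/27 = 59.1215 ≈ 59.12 kip.
ΣF_y = 0: A_y + 59.1215 − 10 − 35·sin38° − 10 = 0 → A_y = -17.57 kip.
ΣF_x = 0: A_x + 35·cos38° = 0 → A_x = -27.58 kip.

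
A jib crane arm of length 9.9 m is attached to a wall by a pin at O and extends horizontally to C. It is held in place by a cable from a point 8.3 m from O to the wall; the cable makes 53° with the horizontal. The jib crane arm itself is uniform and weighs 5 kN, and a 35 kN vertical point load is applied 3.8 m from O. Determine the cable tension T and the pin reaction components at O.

ΣM about O: T·sin53°·8.3 − 5·4.95 − 35·3.8 = 0 → T = 157.75/(8.3·0.798636) = 23.7981 ≈ 23.80 kN.
ΣF_x = 0: O_x − T·cos53° = 0 → O_x = 23.7981 × 0.601815 = 14.32 kN.
ΣF_y = 0: O_y + T·sin53° − 5 − 35 = 0 → O_y = 40 − 23.7981 × 0.798636 = 20.99 kN.

T = 23.80 kN, O_x = 14.32 kN, O_y = 20.99 kN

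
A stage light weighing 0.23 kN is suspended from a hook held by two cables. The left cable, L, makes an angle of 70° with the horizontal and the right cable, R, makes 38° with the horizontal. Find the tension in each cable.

ΣF_x = 0: −T_L·cos70° + T_R·cos38° = 0 → T_R = 0.43403·T_L.
ΣF_y = 0: T_L·sin70° + T_R·sin38° = 0.23.
Substitute: T_L·(0.939693 + 0.43403·0.615661) = 0.23 → T_L = 0.19057 ≈ 0.1906 kN.
Then T_R = 0.43403 × 0.19057 = 0.08271 kN.

T_L = 0.1906 kN, T_R = 0.08271 kN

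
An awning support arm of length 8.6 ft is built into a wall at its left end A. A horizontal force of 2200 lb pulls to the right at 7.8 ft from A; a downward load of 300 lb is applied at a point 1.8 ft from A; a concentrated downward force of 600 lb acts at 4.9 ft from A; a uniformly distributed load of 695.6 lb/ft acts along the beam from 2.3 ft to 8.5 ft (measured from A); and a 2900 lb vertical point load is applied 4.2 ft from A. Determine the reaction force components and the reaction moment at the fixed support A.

Resultant of the distributed load: 695.6 × 6.2 = 4312.72 lb at 5.4 ft from A.
ΣF_x = 0: A_x + 2200 = 0 → A_x = -2200 lb.
ΣF_y = 0: A_y − 300 − 600 − 695.6·6.2 − 2900 = 0 → A_y = 8113 lb.
ΣM about A: M_A − 300·1.8 − 600·4.9 − (695.6·6.2)·5.4 − 2900·4.2 = 0 → M_A = 38950 lb·ft.

A_x = -2200 lb, A_y = 8113 lb, M_A = 38950 lb·ft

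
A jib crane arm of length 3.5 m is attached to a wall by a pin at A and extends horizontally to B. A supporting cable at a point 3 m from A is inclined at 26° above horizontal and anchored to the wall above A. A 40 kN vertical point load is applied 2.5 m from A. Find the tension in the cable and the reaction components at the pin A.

T = 76.04 kN, A_x = 68.34 kN, A_y = 6.667 kN

ΣM about A: T·sin26°·3 − 40·2.5 = 0 → T = 100/(3·0.438371) = 76.0391 ≈ 76.04 kN.
ΣF_x = 0: A_x − T·cos26° = 0 → A_x = 76.0391 × 0.898794 = 68.34 kN.
ΣF_y = 0: A_y + T·sin26° − 40 = 0 → A_y = 40 − 76.0391 × 0.438371 = 6.667 kN.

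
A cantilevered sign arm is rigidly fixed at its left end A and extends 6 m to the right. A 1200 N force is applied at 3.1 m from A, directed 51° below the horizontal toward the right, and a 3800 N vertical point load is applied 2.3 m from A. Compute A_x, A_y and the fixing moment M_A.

A_x = -755.2 N, A_y = 4733 N, M_A = 11630 N·m

ΣF_x = 0: A_x + 1200·cos51° = 0 → A_x = -755.2 N.
ΣF_y = 0: A_y − 1200·sin51° − 3800 = 0 → A_y = 4733 N.
ΣM about A: M_A − 1200·sin51°·3.1 − 3800·2.3 = 0 → M_A = 11630 N·m.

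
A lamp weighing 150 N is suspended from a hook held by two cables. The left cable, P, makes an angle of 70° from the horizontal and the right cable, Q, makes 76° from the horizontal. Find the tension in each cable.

ΣF_x = 0: −T_P·cos70° + T_Q·cos76° = 0 → T_Q = 1.41376·T_P.
ΣF_y = 0: T_P·sin70° + T_Q·sin76° = 150.
Substitute: T_P·(0.939693 + 1.41376·0.970296) = 150 → T_P = 64.8941 ≈ 64.89 N.
Then T_Q = 1.41376 × 64.8941 = 91.74 N.

T_P = 64.89 N, T_Q = 91.74 N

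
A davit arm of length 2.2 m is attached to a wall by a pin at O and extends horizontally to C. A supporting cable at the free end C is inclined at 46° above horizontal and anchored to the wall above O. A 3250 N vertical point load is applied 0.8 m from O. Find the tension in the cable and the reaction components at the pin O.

T = 1643 N, O_x = 1141 N, O_y = 2068 N

ΣM about O: T·sin46°·2.2 − 3250·0.8 = 0 → T = 2600/(2.2·0.71934) = 1642.92 ≈ 1643 N.
ΣF_x = 0: O_x − T·cos46° = 0 → O_x = 1642.92 × 0.694658 = 1141 N.
ΣF_y = 0: O_y + T·sin46° − 3250 = 0 → O_y = 3250 − 1642.92 × 0.71934 = 2068 N.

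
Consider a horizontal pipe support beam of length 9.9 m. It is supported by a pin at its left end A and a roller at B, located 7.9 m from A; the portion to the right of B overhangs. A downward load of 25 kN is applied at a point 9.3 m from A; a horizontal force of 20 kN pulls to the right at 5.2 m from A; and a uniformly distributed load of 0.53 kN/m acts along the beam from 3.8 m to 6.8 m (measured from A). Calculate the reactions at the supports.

A_x = -20.00 kN, A_y = -3.907 kN, B_y = 30.50 kN

Resultant of the distributed load: 0.53 × 3 = 1.59 kN at 5.3 m from A.
Taking moments about A: B_y·7.9 − 25·9.3 − (0.53·3)·5.3 = 0 → B_y = 240.927/7.9 = 30.4971 ≈ 30.50 kN.
ΣF_y = 0: A_y + 30.4971 − 25 − 0.53·3 = 0 → A_y = -3.907 kN.
ΣF_x = 0: A_x + 20 = 0 → A_x = -20.00 kN.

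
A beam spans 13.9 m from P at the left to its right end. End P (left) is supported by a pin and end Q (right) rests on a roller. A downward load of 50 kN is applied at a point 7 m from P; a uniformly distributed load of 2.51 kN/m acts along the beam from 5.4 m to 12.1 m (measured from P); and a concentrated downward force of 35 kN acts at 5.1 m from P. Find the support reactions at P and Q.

Resultant of the distributed load: 2.51 × 6.7 = 16.817 kN at 8.75 m from P.
Moments about P: Q_y·13.9 − 50·7 − (2.51·6.7)·8.75 − 35·5.1 = 0 → Q_y = 675.64875/13.9 = 48.6078 ≈ 48.61 kN.
ΣF_y = 0: P_y + 48.6078 − 50 − 2.51·6.7 − 35 = 0 → P_y = 53.21 kN.
ΣF_x = 0: no horizontal applied forces, so P_x = 0.

P_x = 0, P_y = 53.21 kN, Q_y = 48.61 kN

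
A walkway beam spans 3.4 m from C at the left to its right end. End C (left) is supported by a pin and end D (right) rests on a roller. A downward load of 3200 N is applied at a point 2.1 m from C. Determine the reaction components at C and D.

C_x = 0, C_y = 1224 N, D_y = 1976 N

Moments about C: D_y·3.4 − 3200·2.1 = 0 → D_y = 6720/3.4 = 1976.47 ≈ 1976 N.
ΣF_y = 0: C_y + 1976.47 − 3200 = 0 → C_y = 1224 N.
ΣF_x = 0: no horizontal applied forces, so C_x = 0.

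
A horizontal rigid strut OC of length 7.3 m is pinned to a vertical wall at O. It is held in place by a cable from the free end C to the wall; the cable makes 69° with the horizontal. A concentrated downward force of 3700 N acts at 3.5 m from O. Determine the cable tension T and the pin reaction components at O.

ΣM about O: T·sin69°·7.3 − 3700·3.5 = 0 → T = 12950/(7.3·0.93358) = 1900.18 ≈ 1900 N.
ΣF_x = 0: O_x − T·cos69° = 0 → O_x = 1900.18 × 0.358368 = 681.0 N.
ΣF_y = 0: O_y + T·sin69° − 3700 = 0 → O_y = 3700 − 1900.18 × 0.93358 = 1926 N.

T = 1900 N, O_x = 681.0 N, O_y = 1926 N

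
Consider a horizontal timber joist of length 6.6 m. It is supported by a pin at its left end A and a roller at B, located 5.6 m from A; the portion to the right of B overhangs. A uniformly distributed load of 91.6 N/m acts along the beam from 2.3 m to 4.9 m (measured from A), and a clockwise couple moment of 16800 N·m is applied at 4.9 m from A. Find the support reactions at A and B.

Resultant of the distributed load: 91.6 × 2.6 = 238.16 N at 3.6 m from A.
Taking moments about A: B_y·5.6 − (91.6·2.6)·3.6 − 16800 = 0 → B_y = 17657.376/5.6 = 3153.1 ≈ 3153 N.
ΣF_y = 0: A_y + 3153.1 − 91.6·2.6 = 0 → A_y = -2915 N.
ΣF_x = 0: no horizontal applied forces, so A_x = 0.

A_x = 0, A_y = -2915 N, B_y = 3153 N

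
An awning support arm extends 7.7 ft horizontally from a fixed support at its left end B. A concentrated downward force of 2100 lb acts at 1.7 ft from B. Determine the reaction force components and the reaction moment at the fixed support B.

ΣF_x = 0: B_x = 0.
ΣF_y = 0: B_y − 2100 = 0 → B_y = 2100 lb.
ΣM about B: M_B − 2100·1.7 = 0 → M_B = 3570 lb·ft.

B_x = 0, B_y = 2100 lb, M_B = 3570 lb·ft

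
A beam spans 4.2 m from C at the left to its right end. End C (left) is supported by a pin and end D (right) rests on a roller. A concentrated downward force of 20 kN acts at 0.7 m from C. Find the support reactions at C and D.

C_x = 0, C_y = 16.67 kN, D_y = 3.333 kN

Moments about C: D_y·4.2 − 20·0.7 = 0 → D_y = 14/4.2 = 3.33333 ≈ 3.333 kN.
ΣF_y = 0: C_y + 3.33333 − 20 = 0 → C_y = 16.67 kN.
ΣF_x = 0: no horizontal applied forces, so C_x = 0.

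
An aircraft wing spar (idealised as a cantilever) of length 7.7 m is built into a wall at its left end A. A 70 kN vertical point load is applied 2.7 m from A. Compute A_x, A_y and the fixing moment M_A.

ΣF_x = 0: A_x = 0.
ΣF_y = 0: A_y − 70 = 0 → A_y = 70.00 kN.
ΣM about A: M_A − 70·2.7 = 0 → M_A = 189.0 kN·m.

A_x = 0, A_y = 70.00 kN, M_A = 189.0 kN·m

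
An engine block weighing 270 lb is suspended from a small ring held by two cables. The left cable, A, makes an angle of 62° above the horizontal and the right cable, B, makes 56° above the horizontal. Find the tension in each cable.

T_A = 171.0 lb, T_B = 143.6 lb

ΣF_x = 0: −T_A·cos62° + T_B·cos56° = 0 → T_B = 0.839552·T_A.
ΣF_y = 0: T_A·sin62° + T_B·sin56° = 270.
Substitute: T_A·(0.882948 + 0.839552·0.829038) = 270 → T_A = 170.998 ≈ 171.0 lb.
Then T_B = 0.839552 × 170.998 = 143.6 lb.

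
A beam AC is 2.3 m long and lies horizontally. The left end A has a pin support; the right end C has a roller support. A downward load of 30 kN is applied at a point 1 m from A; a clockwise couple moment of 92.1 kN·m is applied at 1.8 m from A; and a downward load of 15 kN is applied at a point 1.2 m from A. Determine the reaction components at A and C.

Moments about A: C_y·2.3 − 30·1 − 92.1 − 15·1.2 = 0 → C_y = 140.1/2.3 = 60.913 ≈ 60.91 kN.
ΣF_y = 0: A_y + 60.913 − 30 − 15 = 0 → A_y = -15.91 kN.
ΣF_x = 0: no horizontal applied forces, so A_x = 0.

A_x = 0, A_y = -15.91 kN, C_y = 60.91 kN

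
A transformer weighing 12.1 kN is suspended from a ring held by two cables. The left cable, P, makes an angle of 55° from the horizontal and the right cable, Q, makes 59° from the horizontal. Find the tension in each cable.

ΣF_x = 0: −T_P·cos55° + T_Q·cos59° = 0 → T_Q = 1.11366·T_P.
ΣF_y = 0: T_P·sin55° + T_Q·sin59° = 12.1.
Substitute: T_P·(0.819152 + 1.11366·0.857167) = 12.1 → T_P = 6.82173 ≈ 6.822 kN.
Then T_Q = 1.11366 × 6.82173 = 7.597 kN.

T_P = 6.822 kN, T_Q = 7.597 kN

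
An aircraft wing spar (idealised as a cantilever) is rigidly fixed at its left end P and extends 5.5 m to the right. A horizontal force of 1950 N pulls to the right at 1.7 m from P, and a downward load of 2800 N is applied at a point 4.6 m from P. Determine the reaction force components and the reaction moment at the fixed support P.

P_x = -1950 N, P_y = 2800 N, M_P = 12880 N·m

ΣF_x = 0: P_x + 1950 = 0 → P_x = -1950 N.
ΣF_y = 0: P_y − 2800 = 0 → P_y = 2800 N.
ΣM about P: M_P − 2800·4.6 = 0 → M_P = 12880 N·m.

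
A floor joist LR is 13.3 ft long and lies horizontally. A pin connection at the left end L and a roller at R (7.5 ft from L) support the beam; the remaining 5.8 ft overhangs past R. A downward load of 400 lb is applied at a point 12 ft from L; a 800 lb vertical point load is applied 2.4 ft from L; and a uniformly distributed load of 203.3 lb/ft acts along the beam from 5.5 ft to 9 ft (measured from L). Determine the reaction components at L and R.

Resultant of the distributed load: 203.3 × 3.5 = 711.55 lb at 7.25 ft from L.
Taking moments about L: R_y·7.5 − 400·12 − 800·2.4 − (203.3·3.5)·7.25 = 0 → R_y = 11878.7375/7.5 = 1583.83 ≈ 1584 lb.
ΣF_y = 0: L_y + 1583.83 − 400 − 800 − 203.3·3.5 = 0 → L_y = 327.7 lb.
ΣF_x = 0: no horizontal applied forces, so L_x = 0.

L_x = 0, L_y = 327.7 lb, R_y = 1584 lb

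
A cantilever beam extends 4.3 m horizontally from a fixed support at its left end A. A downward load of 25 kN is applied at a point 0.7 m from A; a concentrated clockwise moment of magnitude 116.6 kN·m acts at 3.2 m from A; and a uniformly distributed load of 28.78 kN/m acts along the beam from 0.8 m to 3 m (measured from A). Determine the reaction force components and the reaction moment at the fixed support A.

Resultant of the distributed load: 28.78 × 2.2 = 63.316 kN at 1.9 m from A.
ΣF_x = 0: A_x = 0.
ΣF_y = 0: A_y − 25 − 28.78·2.2 = 0 → A_y = 88.32 kN.
ΣM about A: M_A − 25·0.7 − 116.6 − (28.78·2.2)·1.9 = 0 → M_A = 254.4 kN·m.

A_x = 0, A_y = 88.32 kN, M_A = 254.4 kN·m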